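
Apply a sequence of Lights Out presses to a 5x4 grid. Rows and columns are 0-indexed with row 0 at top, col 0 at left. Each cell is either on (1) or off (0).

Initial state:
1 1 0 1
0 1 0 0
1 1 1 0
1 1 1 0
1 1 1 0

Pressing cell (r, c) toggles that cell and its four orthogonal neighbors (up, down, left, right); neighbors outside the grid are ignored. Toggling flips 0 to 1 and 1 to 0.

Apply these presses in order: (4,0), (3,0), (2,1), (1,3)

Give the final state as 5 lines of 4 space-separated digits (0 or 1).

Answer: 1 1 0 0
0 0 1 1
1 0 0 1
1 1 1 0
1 0 1 0

Derivation:
After press 1 at (4,0):
1 1 0 1
0 1 0 0
1 1 1 0
0 1 1 0
0 0 1 0

After press 2 at (3,0):
1 1 0 1
0 1 0 0
0 1 1 0
1 0 1 0
1 0 1 0

After press 3 at (2,1):
1 1 0 1
0 0 0 0
1 0 0 0
1 1 1 0
1 0 1 0

After press 4 at (1,3):
1 1 0 0
0 0 1 1
1 0 0 1
1 1 1 0
1 0 1 0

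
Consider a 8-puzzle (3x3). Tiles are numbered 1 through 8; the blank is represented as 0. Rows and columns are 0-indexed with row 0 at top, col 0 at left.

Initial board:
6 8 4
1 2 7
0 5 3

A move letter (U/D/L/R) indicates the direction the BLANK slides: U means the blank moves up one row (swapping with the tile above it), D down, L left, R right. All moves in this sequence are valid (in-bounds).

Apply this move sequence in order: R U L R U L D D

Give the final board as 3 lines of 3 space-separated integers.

Answer: 1 6 4
5 8 7
0 2 3

Derivation:
After move 1 (R):
6 8 4
1 2 7
5 0 3

After move 2 (U):
6 8 4
1 0 7
5 2 3

After move 3 (L):
6 8 4
0 1 7
5 2 3

After move 4 (R):
6 8 4
1 0 7
5 2 3

After move 5 (U):
6 0 4
1 8 7
5 2 3

After move 6 (L):
0 6 4
1 8 7
5 2 3

After move 7 (D):
1 6 4
0 8 7
5 2 3

After move 8 (D):
1 6 4
5 8 7
0 2 3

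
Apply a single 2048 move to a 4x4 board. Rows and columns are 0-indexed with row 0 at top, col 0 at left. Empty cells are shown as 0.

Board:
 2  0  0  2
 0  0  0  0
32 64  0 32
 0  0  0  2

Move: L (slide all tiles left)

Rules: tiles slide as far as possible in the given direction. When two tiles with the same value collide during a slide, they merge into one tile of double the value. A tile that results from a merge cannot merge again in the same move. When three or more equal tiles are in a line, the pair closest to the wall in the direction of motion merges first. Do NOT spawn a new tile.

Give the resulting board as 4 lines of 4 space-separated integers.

Slide left:
row 0: [2, 0, 0, 2] -> [4, 0, 0, 0]
row 1: [0, 0, 0, 0] -> [0, 0, 0, 0]
row 2: [32, 64, 0, 32] -> [32, 64, 32, 0]
row 3: [0, 0, 0, 2] -> [2, 0, 0, 0]

Answer:  4  0  0  0
 0  0  0  0
32 64 32  0
 2  0  0  0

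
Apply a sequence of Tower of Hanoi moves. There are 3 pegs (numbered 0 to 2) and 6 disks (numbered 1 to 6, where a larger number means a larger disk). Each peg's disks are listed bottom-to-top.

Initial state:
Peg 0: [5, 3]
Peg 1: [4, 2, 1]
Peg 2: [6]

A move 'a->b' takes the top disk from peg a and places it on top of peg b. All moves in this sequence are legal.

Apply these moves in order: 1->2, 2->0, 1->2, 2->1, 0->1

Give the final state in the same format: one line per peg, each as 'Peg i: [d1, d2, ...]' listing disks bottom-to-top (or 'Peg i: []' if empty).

Answer: Peg 0: [5, 3]
Peg 1: [4, 2, 1]
Peg 2: [6]

Derivation:
After move 1 (1->2):
Peg 0: [5, 3]
Peg 1: [4, 2]
Peg 2: [6, 1]

After move 2 (2->0):
Peg 0: [5, 3, 1]
Peg 1: [4, 2]
Peg 2: [6]

After move 3 (1->2):
Peg 0: [5, 3, 1]
Peg 1: [4]
Peg 2: [6, 2]

After move 4 (2->1):
Peg 0: [5, 3, 1]
Peg 1: [4, 2]
Peg 2: [6]

After move 5 (0->1):
Peg 0: [5, 3]
Peg 1: [4, 2, 1]
Peg 2: [6]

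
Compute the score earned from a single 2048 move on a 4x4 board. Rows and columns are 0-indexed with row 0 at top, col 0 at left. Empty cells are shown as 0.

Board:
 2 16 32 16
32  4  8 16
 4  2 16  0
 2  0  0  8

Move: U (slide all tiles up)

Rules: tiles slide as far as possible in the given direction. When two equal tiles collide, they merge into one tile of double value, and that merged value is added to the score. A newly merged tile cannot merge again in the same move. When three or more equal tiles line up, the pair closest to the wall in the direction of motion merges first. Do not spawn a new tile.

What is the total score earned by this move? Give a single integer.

Answer: 32

Derivation:
Slide up:
col 0: [2, 32, 4, 2] -> [2, 32, 4, 2]  score +0 (running 0)
col 1: [16, 4, 2, 0] -> [16, 4, 2, 0]  score +0 (running 0)
col 2: [32, 8, 16, 0] -> [32, 8, 16, 0]  score +0 (running 0)
col 3: [16, 16, 0, 8] -> [32, 8, 0, 0]  score +32 (running 32)
Board after move:
 2 16 32 32
32  4  8  8
 4  2 16  0
 2  0  0  0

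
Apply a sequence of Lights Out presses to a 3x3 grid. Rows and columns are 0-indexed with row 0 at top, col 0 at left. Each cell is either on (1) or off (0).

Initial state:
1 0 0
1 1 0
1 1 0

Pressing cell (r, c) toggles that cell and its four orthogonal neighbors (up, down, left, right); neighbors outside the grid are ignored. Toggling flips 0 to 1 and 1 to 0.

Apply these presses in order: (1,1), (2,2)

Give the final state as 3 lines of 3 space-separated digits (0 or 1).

Answer: 1 1 0
0 0 0
1 1 1

Derivation:
After press 1 at (1,1):
1 1 0
0 0 1
1 0 0

After press 2 at (2,2):
1 1 0
0 0 0
1 1 1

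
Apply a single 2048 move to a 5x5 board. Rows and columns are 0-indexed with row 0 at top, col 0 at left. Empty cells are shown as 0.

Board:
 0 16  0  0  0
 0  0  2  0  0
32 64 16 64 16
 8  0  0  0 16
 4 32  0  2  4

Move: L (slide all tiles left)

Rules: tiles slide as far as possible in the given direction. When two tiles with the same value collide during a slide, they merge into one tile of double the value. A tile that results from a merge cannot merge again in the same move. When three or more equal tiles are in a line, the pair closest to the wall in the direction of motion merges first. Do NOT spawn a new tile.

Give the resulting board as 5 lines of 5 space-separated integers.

Slide left:
row 0: [0, 16, 0, 0, 0] -> [16, 0, 0, 0, 0]
row 1: [0, 0, 2, 0, 0] -> [2, 0, 0, 0, 0]
row 2: [32, 64, 16, 64, 16] -> [32, 64, 16, 64, 16]
row 3: [8, 0, 0, 0, 16] -> [8, 16, 0, 0, 0]
row 4: [4, 32, 0, 2, 4] -> [4, 32, 2, 4, 0]

Answer: 16  0  0  0  0
 2  0  0  0  0
32 64 16 64 16
 8 16  0  0  0
 4 32  2  4  0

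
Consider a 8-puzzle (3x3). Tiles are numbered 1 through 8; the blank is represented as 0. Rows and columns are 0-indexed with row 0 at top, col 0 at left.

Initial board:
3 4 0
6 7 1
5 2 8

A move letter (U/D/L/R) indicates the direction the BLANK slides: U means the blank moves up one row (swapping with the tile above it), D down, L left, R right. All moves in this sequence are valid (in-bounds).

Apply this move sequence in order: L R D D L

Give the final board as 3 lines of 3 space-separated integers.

After move 1 (L):
3 0 4
6 7 1
5 2 8

After move 2 (R):
3 4 0
6 7 1
5 2 8

After move 3 (D):
3 4 1
6 7 0
5 2 8

After move 4 (D):
3 4 1
6 7 8
5 2 0

After move 5 (L):
3 4 1
6 7 8
5 0 2

Answer: 3 4 1
6 7 8
5 0 2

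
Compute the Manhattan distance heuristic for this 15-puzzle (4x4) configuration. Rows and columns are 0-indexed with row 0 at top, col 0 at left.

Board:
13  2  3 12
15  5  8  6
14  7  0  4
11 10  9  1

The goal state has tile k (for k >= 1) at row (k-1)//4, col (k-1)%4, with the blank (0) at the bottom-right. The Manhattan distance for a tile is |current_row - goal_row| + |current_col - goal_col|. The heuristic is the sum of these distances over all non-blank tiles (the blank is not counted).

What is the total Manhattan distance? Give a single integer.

Answer: 32

Derivation:
Tile 13: (0,0)->(3,0) = 3
Tile 2: (0,1)->(0,1) = 0
Tile 3: (0,2)->(0,2) = 0
Tile 12: (0,3)->(2,3) = 2
Tile 15: (1,0)->(3,2) = 4
Tile 5: (1,1)->(1,0) = 1
Tile 8: (1,2)->(1,3) = 1
Tile 6: (1,3)->(1,1) = 2
Tile 14: (2,0)->(3,1) = 2
Tile 7: (2,1)->(1,2) = 2
Tile 4: (2,3)->(0,3) = 2
Tile 11: (3,0)->(2,2) = 3
Tile 10: (3,1)->(2,1) = 1
Tile 9: (3,2)->(2,0) = 3
Tile 1: (3,3)->(0,0) = 6
Sum: 3 + 0 + 0 + 2 + 4 + 1 + 1 + 2 + 2 + 2 + 2 + 3 + 1 + 3 + 6 = 32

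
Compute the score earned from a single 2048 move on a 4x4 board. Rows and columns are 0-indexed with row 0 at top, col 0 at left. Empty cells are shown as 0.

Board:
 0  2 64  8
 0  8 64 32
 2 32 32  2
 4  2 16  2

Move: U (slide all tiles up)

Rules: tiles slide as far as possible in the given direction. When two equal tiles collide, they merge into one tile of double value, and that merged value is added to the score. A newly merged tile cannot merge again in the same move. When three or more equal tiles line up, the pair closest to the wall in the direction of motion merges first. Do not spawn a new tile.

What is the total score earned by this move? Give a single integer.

Slide up:
col 0: [0, 0, 2, 4] -> [2, 4, 0, 0]  score +0 (running 0)
col 1: [2, 8, 32, 2] -> [2, 8, 32, 2]  score +0 (running 0)
col 2: [64, 64, 32, 16] -> [128, 32, 16, 0]  score +128 (running 128)
col 3: [8, 32, 2, 2] -> [8, 32, 4, 0]  score +4 (running 132)
Board after move:
  2   2 128   8
  4   8  32  32
  0  32  16   4
  0   2   0   0

Answer: 132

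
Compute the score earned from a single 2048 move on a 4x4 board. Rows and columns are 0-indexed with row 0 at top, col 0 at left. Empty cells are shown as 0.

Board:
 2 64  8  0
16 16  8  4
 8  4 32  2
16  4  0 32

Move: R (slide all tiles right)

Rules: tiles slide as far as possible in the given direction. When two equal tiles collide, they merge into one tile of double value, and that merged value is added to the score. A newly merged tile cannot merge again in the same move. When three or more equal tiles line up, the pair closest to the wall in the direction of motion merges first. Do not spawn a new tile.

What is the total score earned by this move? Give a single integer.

Slide right:
row 0: [2, 64, 8, 0] -> [0, 2, 64, 8]  score +0 (running 0)
row 1: [16, 16, 8, 4] -> [0, 32, 8, 4]  score +32 (running 32)
row 2: [8, 4, 32, 2] -> [8, 4, 32, 2]  score +0 (running 32)
row 3: [16, 4, 0, 32] -> [0, 16, 4, 32]  score +0 (running 32)
Board after move:
 0  2 64  8
 0 32  8  4
 8  4 32  2
 0 16  4 32

Answer: 32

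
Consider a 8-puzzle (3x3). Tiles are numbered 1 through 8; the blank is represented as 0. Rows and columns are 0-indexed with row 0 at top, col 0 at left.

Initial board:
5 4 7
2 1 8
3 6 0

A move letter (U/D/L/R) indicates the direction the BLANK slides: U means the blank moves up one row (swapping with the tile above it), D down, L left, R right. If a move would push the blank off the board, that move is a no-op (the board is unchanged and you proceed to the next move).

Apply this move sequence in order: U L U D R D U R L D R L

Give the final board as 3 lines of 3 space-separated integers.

Answer: 5 4 7
2 6 1
3 0 8

Derivation:
After move 1 (U):
5 4 7
2 1 0
3 6 8

After move 2 (L):
5 4 7
2 0 1
3 6 8

After move 3 (U):
5 0 7
2 4 1
3 6 8

After move 4 (D):
5 4 7
2 0 1
3 6 8

After move 5 (R):
5 4 7
2 1 0
3 6 8

After move 6 (D):
5 4 7
2 1 8
3 6 0

After move 7 (U):
5 4 7
2 1 0
3 6 8

After move 8 (R):
5 4 7
2 1 0
3 6 8

After move 9 (L):
5 4 7
2 0 1
3 6 8

After move 10 (D):
5 4 7
2 6 1
3 0 8

After move 11 (R):
5 4 7
2 6 1
3 8 0

After move 12 (L):
5 4 7
2 6 1
3 0 8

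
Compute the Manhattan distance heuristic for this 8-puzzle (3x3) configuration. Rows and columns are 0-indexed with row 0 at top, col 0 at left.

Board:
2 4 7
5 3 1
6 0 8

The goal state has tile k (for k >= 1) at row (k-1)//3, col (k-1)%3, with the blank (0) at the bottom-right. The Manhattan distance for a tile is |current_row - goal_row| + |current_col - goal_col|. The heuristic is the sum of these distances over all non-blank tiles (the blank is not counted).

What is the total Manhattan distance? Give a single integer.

Answer: 17

Derivation:
Tile 2: at (0,0), goal (0,1), distance |0-0|+|0-1| = 1
Tile 4: at (0,1), goal (1,0), distance |0-1|+|1-0| = 2
Tile 7: at (0,2), goal (2,0), distance |0-2|+|2-0| = 4
Tile 5: at (1,0), goal (1,1), distance |1-1|+|0-1| = 1
Tile 3: at (1,1), goal (0,2), distance |1-0|+|1-2| = 2
Tile 1: at (1,2), goal (0,0), distance |1-0|+|2-0| = 3
Tile 6: at (2,0), goal (1,2), distance |2-1|+|0-2| = 3
Tile 8: at (2,2), goal (2,1), distance |2-2|+|2-1| = 1
Sum: 1 + 2 + 4 + 1 + 2 + 3 + 3 + 1 = 17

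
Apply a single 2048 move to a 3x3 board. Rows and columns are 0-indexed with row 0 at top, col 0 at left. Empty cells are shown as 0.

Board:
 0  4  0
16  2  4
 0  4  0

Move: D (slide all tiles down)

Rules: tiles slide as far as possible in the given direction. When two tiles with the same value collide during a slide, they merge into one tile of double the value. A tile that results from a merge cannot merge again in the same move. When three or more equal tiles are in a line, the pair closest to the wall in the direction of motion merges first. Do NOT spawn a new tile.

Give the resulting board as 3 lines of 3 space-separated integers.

Answer:  0  4  0
 0  2  0
16  4  4

Derivation:
Slide down:
col 0: [0, 16, 0] -> [0, 0, 16]
col 1: [4, 2, 4] -> [4, 2, 4]
col 2: [0, 4, 0] -> [0, 0, 4]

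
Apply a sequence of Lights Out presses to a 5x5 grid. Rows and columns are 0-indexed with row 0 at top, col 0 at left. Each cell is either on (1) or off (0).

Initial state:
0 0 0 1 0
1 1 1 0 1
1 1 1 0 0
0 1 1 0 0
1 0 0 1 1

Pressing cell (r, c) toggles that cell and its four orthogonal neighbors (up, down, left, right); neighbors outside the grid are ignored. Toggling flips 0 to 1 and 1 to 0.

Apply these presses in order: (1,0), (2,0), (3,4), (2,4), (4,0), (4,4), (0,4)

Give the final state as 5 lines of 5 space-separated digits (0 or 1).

Answer: 1 0 0 0 1
1 0 1 0 1
1 0 1 1 0
0 1 1 1 1
0 1 0 0 1

Derivation:
After press 1 at (1,0):
1 0 0 1 0
0 0 1 0 1
0 1 1 0 0
0 1 1 0 0
1 0 0 1 1

After press 2 at (2,0):
1 0 0 1 0
1 0 1 0 1
1 0 1 0 0
1 1 1 0 0
1 0 0 1 1

After press 3 at (3,4):
1 0 0 1 0
1 0 1 0 1
1 0 1 0 1
1 1 1 1 1
1 0 0 1 0

After press 4 at (2,4):
1 0 0 1 0
1 0 1 0 0
1 0 1 1 0
1 1 1 1 0
1 0 0 1 0

After press 5 at (4,0):
1 0 0 1 0
1 0 1 0 0
1 0 1 1 0
0 1 1 1 0
0 1 0 1 0

After press 6 at (4,4):
1 0 0 1 0
1 0 1 0 0
1 0 1 1 0
0 1 1 1 1
0 1 0 0 1

After press 7 at (0,4):
1 0 0 0 1
1 0 1 0 1
1 0 1 1 0
0 1 1 1 1
0 1 0 0 1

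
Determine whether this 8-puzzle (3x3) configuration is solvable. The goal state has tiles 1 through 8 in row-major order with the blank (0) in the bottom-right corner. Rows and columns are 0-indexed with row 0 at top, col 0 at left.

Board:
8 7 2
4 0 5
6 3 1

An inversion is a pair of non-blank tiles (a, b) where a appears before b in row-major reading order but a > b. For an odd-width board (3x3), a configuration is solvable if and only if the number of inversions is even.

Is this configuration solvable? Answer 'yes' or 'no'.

Inversions (pairs i<j in row-major order where tile[i] > tile[j] > 0): 21
21 is odd, so the puzzle is not solvable.

Answer: no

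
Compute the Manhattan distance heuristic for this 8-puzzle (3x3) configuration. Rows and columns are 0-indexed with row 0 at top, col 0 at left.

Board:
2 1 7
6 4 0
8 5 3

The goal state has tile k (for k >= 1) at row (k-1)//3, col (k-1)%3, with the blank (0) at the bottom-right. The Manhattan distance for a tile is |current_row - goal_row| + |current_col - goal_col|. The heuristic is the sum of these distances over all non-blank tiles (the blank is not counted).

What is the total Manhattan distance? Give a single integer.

Answer: 13

Derivation:
Tile 2: at (0,0), goal (0,1), distance |0-0|+|0-1| = 1
Tile 1: at (0,1), goal (0,0), distance |0-0|+|1-0| = 1
Tile 7: at (0,2), goal (2,0), distance |0-2|+|2-0| = 4
Tile 6: at (1,0), goal (1,2), distance |1-1|+|0-2| = 2
Tile 4: at (1,1), goal (1,0), distance |1-1|+|1-0| = 1
Tile 8: at (2,0), goal (2,1), distance |2-2|+|0-1| = 1
Tile 5: at (2,1), goal (1,1), distance |2-1|+|1-1| = 1
Tile 3: at (2,2), goal (0,2), distance |2-0|+|2-2| = 2
Sum: 1 + 1 + 4 + 2 + 1 + 1 + 1 + 2 = 13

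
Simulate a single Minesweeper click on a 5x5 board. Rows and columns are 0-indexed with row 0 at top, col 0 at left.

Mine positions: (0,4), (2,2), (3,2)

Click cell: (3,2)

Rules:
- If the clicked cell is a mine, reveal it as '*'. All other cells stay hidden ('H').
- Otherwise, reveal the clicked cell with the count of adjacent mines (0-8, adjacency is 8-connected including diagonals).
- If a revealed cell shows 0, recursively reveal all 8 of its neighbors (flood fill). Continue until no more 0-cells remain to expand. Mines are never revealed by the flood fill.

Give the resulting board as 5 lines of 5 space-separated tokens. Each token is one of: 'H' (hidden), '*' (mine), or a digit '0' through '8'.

H H H H H
H H H H H
H H H H H
H H * H H
H H H H H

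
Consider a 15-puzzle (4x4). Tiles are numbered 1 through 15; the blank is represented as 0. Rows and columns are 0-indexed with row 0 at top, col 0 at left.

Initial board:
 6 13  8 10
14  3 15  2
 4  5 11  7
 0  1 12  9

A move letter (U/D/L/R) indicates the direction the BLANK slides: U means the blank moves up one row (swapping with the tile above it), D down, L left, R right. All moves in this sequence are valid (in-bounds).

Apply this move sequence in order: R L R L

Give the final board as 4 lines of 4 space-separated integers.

Answer:  6 13  8 10
14  3 15  2
 4  5 11  7
 0  1 12  9

Derivation:
After move 1 (R):
 6 13  8 10
14  3 15  2
 4  5 11  7
 1  0 12  9

After move 2 (L):
 6 13  8 10
14  3 15  2
 4  5 11  7
 0  1 12  9

After move 3 (R):
 6 13  8 10
14  3 15  2
 4  5 11  7
 1  0 12  9

After move 4 (L):
 6 13  8 10
14  3 15  2
 4  5 11  7
 0  1 12  9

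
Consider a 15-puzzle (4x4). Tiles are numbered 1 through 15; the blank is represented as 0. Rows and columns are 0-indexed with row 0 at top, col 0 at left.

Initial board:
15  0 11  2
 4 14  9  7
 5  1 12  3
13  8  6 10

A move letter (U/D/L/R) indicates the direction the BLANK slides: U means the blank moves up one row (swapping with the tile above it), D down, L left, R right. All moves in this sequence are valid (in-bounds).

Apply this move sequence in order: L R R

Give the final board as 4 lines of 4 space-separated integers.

After move 1 (L):
 0 15 11  2
 4 14  9  7
 5  1 12  3
13  8  6 10

After move 2 (R):
15  0 11  2
 4 14  9  7
 5  1 12  3
13  8  6 10

After move 3 (R):
15 11  0  2
 4 14  9  7
 5  1 12  3
13  8  6 10

Answer: 15 11  0  2
 4 14  9  7
 5  1 12  3
13  8  6 10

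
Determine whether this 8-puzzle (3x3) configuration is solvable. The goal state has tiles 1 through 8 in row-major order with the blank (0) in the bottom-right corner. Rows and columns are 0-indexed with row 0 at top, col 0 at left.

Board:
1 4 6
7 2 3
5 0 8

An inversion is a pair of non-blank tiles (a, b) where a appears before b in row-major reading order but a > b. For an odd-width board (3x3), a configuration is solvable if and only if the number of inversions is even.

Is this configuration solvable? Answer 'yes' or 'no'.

Answer: yes

Derivation:
Inversions (pairs i<j in row-major order where tile[i] > tile[j] > 0): 8
8 is even, so the puzzle is solvable.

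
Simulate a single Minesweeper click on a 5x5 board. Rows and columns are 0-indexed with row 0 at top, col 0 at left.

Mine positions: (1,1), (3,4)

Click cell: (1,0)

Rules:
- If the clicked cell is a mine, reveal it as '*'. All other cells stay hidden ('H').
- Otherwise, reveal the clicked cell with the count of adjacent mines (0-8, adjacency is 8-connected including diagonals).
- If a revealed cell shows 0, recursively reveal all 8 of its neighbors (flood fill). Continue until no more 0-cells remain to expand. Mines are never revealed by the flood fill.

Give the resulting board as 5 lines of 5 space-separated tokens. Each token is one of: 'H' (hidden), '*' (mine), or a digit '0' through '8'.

H H H H H
1 H H H H
H H H H H
H H H H H
H H H H H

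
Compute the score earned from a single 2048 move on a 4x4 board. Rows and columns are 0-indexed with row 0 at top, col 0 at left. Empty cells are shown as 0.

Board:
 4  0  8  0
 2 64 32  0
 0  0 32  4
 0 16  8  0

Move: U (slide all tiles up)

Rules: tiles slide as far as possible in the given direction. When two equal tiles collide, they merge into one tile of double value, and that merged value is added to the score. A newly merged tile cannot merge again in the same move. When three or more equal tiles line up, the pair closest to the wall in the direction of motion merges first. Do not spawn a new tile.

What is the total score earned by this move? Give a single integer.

Answer: 64

Derivation:
Slide up:
col 0: [4, 2, 0, 0] -> [4, 2, 0, 0]  score +0 (running 0)
col 1: [0, 64, 0, 16] -> [64, 16, 0, 0]  score +0 (running 0)
col 2: [8, 32, 32, 8] -> [8, 64, 8, 0]  score +64 (running 64)
col 3: [0, 0, 4, 0] -> [4, 0, 0, 0]  score +0 (running 64)
Board after move:
 4 64  8  4
 2 16 64  0
 0  0  8  0
 0  0  0  0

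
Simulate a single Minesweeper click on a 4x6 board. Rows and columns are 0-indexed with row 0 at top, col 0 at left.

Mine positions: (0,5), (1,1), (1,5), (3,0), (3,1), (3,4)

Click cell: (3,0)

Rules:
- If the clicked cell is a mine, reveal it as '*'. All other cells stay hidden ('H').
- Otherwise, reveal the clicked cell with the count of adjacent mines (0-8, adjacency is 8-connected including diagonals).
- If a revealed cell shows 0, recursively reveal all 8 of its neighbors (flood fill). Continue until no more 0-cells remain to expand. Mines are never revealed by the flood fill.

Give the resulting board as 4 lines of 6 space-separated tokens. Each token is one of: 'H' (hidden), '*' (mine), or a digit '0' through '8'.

H H H H H H
H H H H H H
H H H H H H
* H H H H H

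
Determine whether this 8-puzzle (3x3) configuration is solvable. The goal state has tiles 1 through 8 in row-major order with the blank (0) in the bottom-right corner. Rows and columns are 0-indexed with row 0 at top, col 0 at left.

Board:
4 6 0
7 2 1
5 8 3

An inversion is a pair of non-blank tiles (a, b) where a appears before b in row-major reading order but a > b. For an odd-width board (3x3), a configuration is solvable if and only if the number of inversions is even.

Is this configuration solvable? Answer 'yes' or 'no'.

Answer: yes

Derivation:
Inversions (pairs i<j in row-major order where tile[i] > tile[j] > 0): 14
14 is even, so the puzzle is solvable.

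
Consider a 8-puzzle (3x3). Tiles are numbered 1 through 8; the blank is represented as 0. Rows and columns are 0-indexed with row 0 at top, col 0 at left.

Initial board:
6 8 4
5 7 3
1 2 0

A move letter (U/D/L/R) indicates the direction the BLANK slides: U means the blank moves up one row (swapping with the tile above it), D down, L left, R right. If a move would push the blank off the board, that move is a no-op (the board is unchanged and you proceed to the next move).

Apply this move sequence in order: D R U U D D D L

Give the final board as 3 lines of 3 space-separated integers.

After move 1 (D):
6 8 4
5 7 3
1 2 0

After move 2 (R):
6 8 4
5 7 3
1 2 0

After move 3 (U):
6 8 4
5 7 0
1 2 3

After move 4 (U):
6 8 0
5 7 4
1 2 3

After move 5 (D):
6 8 4
5 7 0
1 2 3

After move 6 (D):
6 8 4
5 7 3
1 2 0

After move 7 (D):
6 8 4
5 7 3
1 2 0

After move 8 (L):
6 8 4
5 7 3
1 0 2

Answer: 6 8 4
5 7 3
1 0 2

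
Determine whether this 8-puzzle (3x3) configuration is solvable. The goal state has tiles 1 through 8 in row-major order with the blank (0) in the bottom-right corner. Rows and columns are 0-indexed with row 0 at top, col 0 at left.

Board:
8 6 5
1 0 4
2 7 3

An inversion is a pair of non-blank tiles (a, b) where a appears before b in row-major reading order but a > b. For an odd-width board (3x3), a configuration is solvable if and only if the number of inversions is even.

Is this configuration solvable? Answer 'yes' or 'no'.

Inversions (pairs i<j in row-major order where tile[i] > tile[j] > 0): 19
19 is odd, so the puzzle is not solvable.

Answer: no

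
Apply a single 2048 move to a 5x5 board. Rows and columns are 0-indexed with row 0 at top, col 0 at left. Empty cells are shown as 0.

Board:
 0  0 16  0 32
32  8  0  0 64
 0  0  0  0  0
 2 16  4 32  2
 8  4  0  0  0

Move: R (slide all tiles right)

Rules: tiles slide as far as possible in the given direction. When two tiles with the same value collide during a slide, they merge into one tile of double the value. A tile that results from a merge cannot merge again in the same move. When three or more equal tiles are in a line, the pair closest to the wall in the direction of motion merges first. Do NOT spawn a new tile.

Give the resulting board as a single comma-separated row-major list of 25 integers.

Answer: 0, 0, 0, 16, 32, 0, 0, 32, 8, 64, 0, 0, 0, 0, 0, 2, 16, 4, 32, 2, 0, 0, 0, 8, 4

Derivation:
Slide right:
row 0: [0, 0, 16, 0, 32] -> [0, 0, 0, 16, 32]
row 1: [32, 8, 0, 0, 64] -> [0, 0, 32, 8, 64]
row 2: [0, 0, 0, 0, 0] -> [0, 0, 0, 0, 0]
row 3: [2, 16, 4, 32, 2] -> [2, 16, 4, 32, 2]
row 4: [8, 4, 0, 0, 0] -> [0, 0, 0, 8, 4]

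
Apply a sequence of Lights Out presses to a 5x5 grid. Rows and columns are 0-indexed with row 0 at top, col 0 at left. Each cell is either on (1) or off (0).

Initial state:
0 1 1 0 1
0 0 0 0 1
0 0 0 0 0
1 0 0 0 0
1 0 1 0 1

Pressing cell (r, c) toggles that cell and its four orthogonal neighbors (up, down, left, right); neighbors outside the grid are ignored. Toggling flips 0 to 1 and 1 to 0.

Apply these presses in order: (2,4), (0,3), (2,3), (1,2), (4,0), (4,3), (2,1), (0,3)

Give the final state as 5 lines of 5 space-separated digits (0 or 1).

After press 1 at (2,4):
0 1 1 0 1
0 0 0 0 0
0 0 0 1 1
1 0 0 0 1
1 0 1 0 1

After press 2 at (0,3):
0 1 0 1 0
0 0 0 1 0
0 0 0 1 1
1 0 0 0 1
1 0 1 0 1

After press 3 at (2,3):
0 1 0 1 0
0 0 0 0 0
0 0 1 0 0
1 0 0 1 1
1 0 1 0 1

After press 4 at (1,2):
0 1 1 1 0
0 1 1 1 0
0 0 0 0 0
1 0 0 1 1
1 0 1 0 1

After press 5 at (4,0):
0 1 1 1 0
0 1 1 1 0
0 0 0 0 0
0 0 0 1 1
0 1 1 0 1

After press 6 at (4,3):
0 1 1 1 0
0 1 1 1 0
0 0 0 0 0
0 0 0 0 1
0 1 0 1 0

After press 7 at (2,1):
0 1 1 1 0
0 0 1 1 0
1 1 1 0 0
0 1 0 0 1
0 1 0 1 0

After press 8 at (0,3):
0 1 0 0 1
0 0 1 0 0
1 1 1 0 0
0 1 0 0 1
0 1 0 1 0

Answer: 0 1 0 0 1
0 0 1 0 0
1 1 1 0 0
0 1 0 0 1
0 1 0 1 0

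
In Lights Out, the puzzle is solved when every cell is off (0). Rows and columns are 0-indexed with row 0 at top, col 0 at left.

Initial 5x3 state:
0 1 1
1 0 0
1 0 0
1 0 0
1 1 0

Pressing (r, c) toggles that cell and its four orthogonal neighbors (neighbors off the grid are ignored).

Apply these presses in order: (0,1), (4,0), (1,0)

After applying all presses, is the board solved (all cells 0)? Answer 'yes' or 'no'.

Answer: yes

Derivation:
After press 1 at (0,1):
1 0 0
1 1 0
1 0 0
1 0 0
1 1 0

After press 2 at (4,0):
1 0 0
1 1 0
1 0 0
0 0 0
0 0 0

After press 3 at (1,0):
0 0 0
0 0 0
0 0 0
0 0 0
0 0 0

Lights still on: 0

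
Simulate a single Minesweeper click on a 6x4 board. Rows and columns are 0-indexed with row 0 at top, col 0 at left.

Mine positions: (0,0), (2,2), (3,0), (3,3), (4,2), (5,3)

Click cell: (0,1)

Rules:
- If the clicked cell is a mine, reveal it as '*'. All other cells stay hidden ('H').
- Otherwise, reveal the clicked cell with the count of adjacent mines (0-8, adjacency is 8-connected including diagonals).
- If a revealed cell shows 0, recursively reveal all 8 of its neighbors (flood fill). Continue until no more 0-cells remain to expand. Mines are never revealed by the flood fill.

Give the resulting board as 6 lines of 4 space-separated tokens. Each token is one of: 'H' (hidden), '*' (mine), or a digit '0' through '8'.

H 1 H H
H H H H
H H H H
H H H H
H H H H
H H H H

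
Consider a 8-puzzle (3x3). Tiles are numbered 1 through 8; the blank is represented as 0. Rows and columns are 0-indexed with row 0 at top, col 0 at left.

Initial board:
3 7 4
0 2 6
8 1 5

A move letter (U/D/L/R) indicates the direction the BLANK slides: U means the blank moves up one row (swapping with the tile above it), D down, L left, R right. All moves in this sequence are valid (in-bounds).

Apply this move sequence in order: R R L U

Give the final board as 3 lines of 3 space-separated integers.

After move 1 (R):
3 7 4
2 0 6
8 1 5

After move 2 (R):
3 7 4
2 6 0
8 1 5

After move 3 (L):
3 7 4
2 0 6
8 1 5

After move 4 (U):
3 0 4
2 7 6
8 1 5

Answer: 3 0 4
2 7 6
8 1 5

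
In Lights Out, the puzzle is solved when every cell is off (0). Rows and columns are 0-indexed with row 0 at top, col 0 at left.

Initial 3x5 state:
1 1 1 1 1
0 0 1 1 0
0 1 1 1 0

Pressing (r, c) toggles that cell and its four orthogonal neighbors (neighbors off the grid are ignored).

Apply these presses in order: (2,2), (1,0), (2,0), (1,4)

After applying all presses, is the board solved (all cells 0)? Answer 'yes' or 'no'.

After press 1 at (2,2):
1 1 1 1 1
0 0 0 1 0
0 0 0 0 0

After press 2 at (1,0):
0 1 1 1 1
1 1 0 1 0
1 0 0 0 0

After press 3 at (2,0):
0 1 1 1 1
0 1 0 1 0
0 1 0 0 0

After press 4 at (1,4):
0 1 1 1 0
0 1 0 0 1
0 1 0 0 1

Lights still on: 7

Answer: no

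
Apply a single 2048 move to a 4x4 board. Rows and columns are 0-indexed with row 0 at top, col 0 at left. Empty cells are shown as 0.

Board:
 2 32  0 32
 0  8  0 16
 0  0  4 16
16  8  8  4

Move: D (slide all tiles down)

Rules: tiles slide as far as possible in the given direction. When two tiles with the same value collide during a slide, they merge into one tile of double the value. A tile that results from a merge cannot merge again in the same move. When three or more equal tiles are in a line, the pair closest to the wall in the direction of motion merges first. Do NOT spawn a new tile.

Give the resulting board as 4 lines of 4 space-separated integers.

Slide down:
col 0: [2, 0, 0, 16] -> [0, 0, 2, 16]
col 1: [32, 8, 0, 8] -> [0, 0, 32, 16]
col 2: [0, 0, 4, 8] -> [0, 0, 4, 8]
col 3: [32, 16, 16, 4] -> [0, 32, 32, 4]

Answer:  0  0  0  0
 0  0  0 32
 2 32  4 32
16 16  8  4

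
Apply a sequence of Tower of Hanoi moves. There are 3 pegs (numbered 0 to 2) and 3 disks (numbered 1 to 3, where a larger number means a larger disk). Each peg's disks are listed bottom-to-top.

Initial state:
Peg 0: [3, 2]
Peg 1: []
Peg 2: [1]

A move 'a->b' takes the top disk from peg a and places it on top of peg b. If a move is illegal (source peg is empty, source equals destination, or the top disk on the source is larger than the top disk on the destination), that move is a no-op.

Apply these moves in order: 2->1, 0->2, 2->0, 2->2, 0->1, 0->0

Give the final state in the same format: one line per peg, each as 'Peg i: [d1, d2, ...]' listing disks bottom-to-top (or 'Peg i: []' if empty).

Answer: Peg 0: [3, 2]
Peg 1: [1]
Peg 2: []

Derivation:
After move 1 (2->1):
Peg 0: [3, 2]
Peg 1: [1]
Peg 2: []

After move 2 (0->2):
Peg 0: [3]
Peg 1: [1]
Peg 2: [2]

After move 3 (2->0):
Peg 0: [3, 2]
Peg 1: [1]
Peg 2: []

After move 4 (2->2):
Peg 0: [3, 2]
Peg 1: [1]
Peg 2: []

After move 5 (0->1):
Peg 0: [3, 2]
Peg 1: [1]
Peg 2: []

After move 6 (0->0):
Peg 0: [3, 2]
Peg 1: [1]
Peg 2: []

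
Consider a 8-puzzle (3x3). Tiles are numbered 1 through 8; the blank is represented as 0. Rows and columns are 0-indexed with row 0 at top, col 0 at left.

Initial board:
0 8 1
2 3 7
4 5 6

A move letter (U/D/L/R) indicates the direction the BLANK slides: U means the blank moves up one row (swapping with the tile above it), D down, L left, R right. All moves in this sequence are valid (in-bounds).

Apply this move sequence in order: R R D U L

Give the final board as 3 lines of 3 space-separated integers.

After move 1 (R):
8 0 1
2 3 7
4 5 6

After move 2 (R):
8 1 0
2 3 7
4 5 6

After move 3 (D):
8 1 7
2 3 0
4 5 6

After move 4 (U):
8 1 0
2 3 7
4 5 6

After move 5 (L):
8 0 1
2 3 7
4 5 6

Answer: 8 0 1
2 3 7
4 5 6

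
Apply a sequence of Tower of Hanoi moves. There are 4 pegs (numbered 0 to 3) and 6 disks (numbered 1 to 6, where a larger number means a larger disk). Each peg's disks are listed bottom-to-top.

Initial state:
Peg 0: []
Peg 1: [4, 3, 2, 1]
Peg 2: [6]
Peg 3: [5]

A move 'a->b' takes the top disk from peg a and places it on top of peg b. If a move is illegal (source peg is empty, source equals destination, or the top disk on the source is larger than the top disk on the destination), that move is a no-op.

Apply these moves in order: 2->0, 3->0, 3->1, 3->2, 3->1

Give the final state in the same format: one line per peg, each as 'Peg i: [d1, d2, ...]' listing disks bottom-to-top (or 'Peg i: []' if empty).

After move 1 (2->0):
Peg 0: [6]
Peg 1: [4, 3, 2, 1]
Peg 2: []
Peg 3: [5]

After move 2 (3->0):
Peg 0: [6, 5]
Peg 1: [4, 3, 2, 1]
Peg 2: []
Peg 3: []

After move 3 (3->1):
Peg 0: [6, 5]
Peg 1: [4, 3, 2, 1]
Peg 2: []
Peg 3: []

After move 4 (3->2):
Peg 0: [6, 5]
Peg 1: [4, 3, 2, 1]
Peg 2: []
Peg 3: []

After move 5 (3->1):
Peg 0: [6, 5]
Peg 1: [4, 3, 2, 1]
Peg 2: []
Peg 3: []

Answer: Peg 0: [6, 5]
Peg 1: [4, 3, 2, 1]
Peg 2: []
Peg 3: []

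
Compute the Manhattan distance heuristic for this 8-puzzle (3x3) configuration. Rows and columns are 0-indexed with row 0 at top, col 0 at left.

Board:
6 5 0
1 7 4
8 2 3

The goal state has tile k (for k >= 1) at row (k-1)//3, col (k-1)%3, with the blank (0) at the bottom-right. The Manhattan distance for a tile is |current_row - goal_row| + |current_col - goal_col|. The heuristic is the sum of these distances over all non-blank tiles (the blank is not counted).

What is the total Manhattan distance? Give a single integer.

Answer: 14

Derivation:
Tile 6: at (0,0), goal (1,2), distance |0-1|+|0-2| = 3
Tile 5: at (0,1), goal (1,1), distance |0-1|+|1-1| = 1
Tile 1: at (1,0), goal (0,0), distance |1-0|+|0-0| = 1
Tile 7: at (1,1), goal (2,0), distance |1-2|+|1-0| = 2
Tile 4: at (1,2), goal (1,0), distance |1-1|+|2-0| = 2
Tile 8: at (2,0), goal (2,1), distance |2-2|+|0-1| = 1
Tile 2: at (2,1), goal (0,1), distance |2-0|+|1-1| = 2
Tile 3: at (2,2), goal (0,2), distance |2-0|+|2-2| = 2
Sum: 3 + 1 + 1 + 2 + 2 + 1 + 2 + 2 = 14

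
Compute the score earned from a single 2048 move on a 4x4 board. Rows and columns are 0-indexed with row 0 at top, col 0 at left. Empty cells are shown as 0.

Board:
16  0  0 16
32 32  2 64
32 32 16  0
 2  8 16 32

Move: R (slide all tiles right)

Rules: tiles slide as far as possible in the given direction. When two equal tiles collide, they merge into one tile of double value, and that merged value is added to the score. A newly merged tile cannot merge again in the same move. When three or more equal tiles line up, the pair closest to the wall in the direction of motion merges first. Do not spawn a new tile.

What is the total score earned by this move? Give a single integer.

Answer: 160

Derivation:
Slide right:
row 0: [16, 0, 0, 16] -> [0, 0, 0, 32]  score +32 (running 32)
row 1: [32, 32, 2, 64] -> [0, 64, 2, 64]  score +64 (running 96)
row 2: [32, 32, 16, 0] -> [0, 0, 64, 16]  score +64 (running 160)
row 3: [2, 8, 16, 32] -> [2, 8, 16, 32]  score +0 (running 160)
Board after move:
 0  0  0 32
 0 64  2 64
 0  0 64 16
 2  8 16 32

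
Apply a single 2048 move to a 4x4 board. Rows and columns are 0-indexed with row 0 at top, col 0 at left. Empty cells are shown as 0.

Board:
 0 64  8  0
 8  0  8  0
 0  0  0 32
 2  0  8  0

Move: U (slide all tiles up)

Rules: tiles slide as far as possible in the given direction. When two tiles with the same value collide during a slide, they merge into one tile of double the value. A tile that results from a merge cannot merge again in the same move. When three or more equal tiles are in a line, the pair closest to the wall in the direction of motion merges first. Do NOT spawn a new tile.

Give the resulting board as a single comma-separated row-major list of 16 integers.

Answer: 8, 64, 16, 32, 2, 0, 8, 0, 0, 0, 0, 0, 0, 0, 0, 0

Derivation:
Slide up:
col 0: [0, 8, 0, 2] -> [8, 2, 0, 0]
col 1: [64, 0, 0, 0] -> [64, 0, 0, 0]
col 2: [8, 8, 0, 8] -> [16, 8, 0, 0]
col 3: [0, 0, 32, 0] -> [32, 0, 0, 0]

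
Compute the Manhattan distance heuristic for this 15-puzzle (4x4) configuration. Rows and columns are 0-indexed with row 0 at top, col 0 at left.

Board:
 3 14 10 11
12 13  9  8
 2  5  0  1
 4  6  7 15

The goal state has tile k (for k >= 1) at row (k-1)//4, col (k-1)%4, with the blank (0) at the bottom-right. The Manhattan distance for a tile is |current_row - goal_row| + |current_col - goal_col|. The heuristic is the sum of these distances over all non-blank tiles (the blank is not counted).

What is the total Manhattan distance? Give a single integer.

Tile 3: at (0,0), goal (0,2), distance |0-0|+|0-2| = 2
Tile 14: at (0,1), goal (3,1), distance |0-3|+|1-1| = 3
Tile 10: at (0,2), goal (2,1), distance |0-2|+|2-1| = 3
Tile 11: at (0,3), goal (2,2), distance |0-2|+|3-2| = 3
Tile 12: at (1,0), goal (2,3), distance |1-2|+|0-3| = 4
Tile 13: at (1,1), goal (3,0), distance |1-3|+|1-0| = 3
Tile 9: at (1,2), goal (2,0), distance |1-2|+|2-0| = 3
Tile 8: at (1,3), goal (1,3), distance |1-1|+|3-3| = 0
Tile 2: at (2,0), goal (0,1), distance |2-0|+|0-1| = 3
Tile 5: at (2,1), goal (1,0), distance |2-1|+|1-0| = 2
Tile 1: at (2,3), goal (0,0), distance |2-0|+|3-0| = 5
Tile 4: at (3,0), goal (0,3), distance |3-0|+|0-3| = 6
Tile 6: at (3,1), goal (1,1), distance |3-1|+|1-1| = 2
Tile 7: at (3,2), goal (1,2), distance |3-1|+|2-2| = 2
Tile 15: at (3,3), goal (3,2), distance |3-3|+|3-2| = 1
Sum: 2 + 3 + 3 + 3 + 4 + 3 + 3 + 0 + 3 + 2 + 5 + 6 + 2 + 2 + 1 = 42

Answer: 42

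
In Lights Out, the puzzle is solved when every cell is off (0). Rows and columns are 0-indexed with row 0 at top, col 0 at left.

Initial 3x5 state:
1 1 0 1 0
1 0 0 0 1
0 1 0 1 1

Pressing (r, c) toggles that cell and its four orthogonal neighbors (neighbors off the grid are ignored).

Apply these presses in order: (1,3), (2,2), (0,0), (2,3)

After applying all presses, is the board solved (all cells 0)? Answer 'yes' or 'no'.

After press 1 at (1,3):
1 1 0 0 0
1 0 1 1 0
0 1 0 0 1

After press 2 at (2,2):
1 1 0 0 0
1 0 0 1 0
0 0 1 1 1

After press 3 at (0,0):
0 0 0 0 0
0 0 0 1 0
0 0 1 1 1

After press 4 at (2,3):
0 0 0 0 0
0 0 0 0 0
0 0 0 0 0

Lights still on: 0

Answer: yes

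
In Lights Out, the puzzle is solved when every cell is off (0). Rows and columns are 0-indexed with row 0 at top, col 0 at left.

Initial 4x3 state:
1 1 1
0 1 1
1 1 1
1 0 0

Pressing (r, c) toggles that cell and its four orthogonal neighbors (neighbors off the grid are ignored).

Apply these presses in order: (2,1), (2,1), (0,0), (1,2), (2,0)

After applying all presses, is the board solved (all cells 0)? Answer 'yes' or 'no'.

After press 1 at (2,1):
1 1 1
0 0 1
0 0 0
1 1 0

After press 2 at (2,1):
1 1 1
0 1 1
1 1 1
1 0 0

After press 3 at (0,0):
0 0 1
1 1 1
1 1 1
1 0 0

After press 4 at (1,2):
0 0 0
1 0 0
1 1 0
1 0 0

After press 5 at (2,0):
0 0 0
0 0 0
0 0 0
0 0 0

Lights still on: 0

Answer: yes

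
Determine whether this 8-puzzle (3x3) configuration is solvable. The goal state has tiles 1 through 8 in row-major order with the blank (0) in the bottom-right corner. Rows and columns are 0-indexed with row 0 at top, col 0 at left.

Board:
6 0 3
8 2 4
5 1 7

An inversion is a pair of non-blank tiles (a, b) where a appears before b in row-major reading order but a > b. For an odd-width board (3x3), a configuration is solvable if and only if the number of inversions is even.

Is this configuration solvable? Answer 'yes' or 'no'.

Inversions (pairs i<j in row-major order where tile[i] > tile[j] > 0): 15
15 is odd, so the puzzle is not solvable.

Answer: no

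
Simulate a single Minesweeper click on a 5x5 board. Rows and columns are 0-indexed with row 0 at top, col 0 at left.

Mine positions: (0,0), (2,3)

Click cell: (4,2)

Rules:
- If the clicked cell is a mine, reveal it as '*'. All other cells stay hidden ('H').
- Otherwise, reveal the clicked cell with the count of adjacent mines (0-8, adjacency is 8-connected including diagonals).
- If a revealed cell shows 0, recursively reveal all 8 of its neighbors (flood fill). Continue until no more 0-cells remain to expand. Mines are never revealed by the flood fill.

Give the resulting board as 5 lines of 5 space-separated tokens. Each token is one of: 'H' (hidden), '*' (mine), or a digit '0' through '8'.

H H H H H
1 1 1 H H
0 0 1 H H
0 0 1 1 1
0 0 0 0 0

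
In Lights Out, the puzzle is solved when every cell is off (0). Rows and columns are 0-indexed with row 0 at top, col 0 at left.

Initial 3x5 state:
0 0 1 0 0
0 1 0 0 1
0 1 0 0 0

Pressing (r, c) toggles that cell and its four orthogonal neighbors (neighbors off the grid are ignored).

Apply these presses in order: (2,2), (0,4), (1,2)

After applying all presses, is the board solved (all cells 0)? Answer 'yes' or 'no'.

After press 1 at (2,2):
0 0 1 0 0
0 1 1 0 1
0 0 1 1 0

After press 2 at (0,4):
0 0 1 1 1
0 1 1 0 0
0 0 1 1 0

After press 3 at (1,2):
0 0 0 1 1
0 0 0 1 0
0 0 0 1 0

Lights still on: 4

Answer: no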